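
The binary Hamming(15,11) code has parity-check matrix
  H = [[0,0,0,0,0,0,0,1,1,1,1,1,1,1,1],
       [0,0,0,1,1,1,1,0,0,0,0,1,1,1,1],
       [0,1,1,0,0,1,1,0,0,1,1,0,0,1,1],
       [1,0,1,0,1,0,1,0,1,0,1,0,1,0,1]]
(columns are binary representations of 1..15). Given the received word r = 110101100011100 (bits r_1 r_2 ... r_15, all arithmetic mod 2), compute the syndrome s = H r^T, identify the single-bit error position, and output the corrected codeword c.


s = (1, 1, 0, 0)^T, error position = 12, corrected codeword c = 110101100010100

Compute s = H r^T mod 2 one row at a time:
  s_1 = 0 + 0 + 0 + 1 + 1 + 1 + 0 + 0 = 3 ≡ 1 (mod 2).
  s_2 = 1 + 0 + 1 + 1 + 1 + 1 + 0 + 0 = 5 ≡ 1 (mod 2).
  s_3 = 1 + 0 + 1 + 1 + 0 + 1 + 0 + 0 = 4 ≡ 0 (mod 2).
  s_4 = 1 + 0 + 0 + 1 + 0 + 1 + 1 + 0 = 4 ≡ 0 (mod 2).
s = (1, 1, 0, 0)^T — this equals column 12 of H (binary 1100), so error is at position 12.
Correct: flip bit 12 of r = 110101100011100 to get c = 110101100010100.


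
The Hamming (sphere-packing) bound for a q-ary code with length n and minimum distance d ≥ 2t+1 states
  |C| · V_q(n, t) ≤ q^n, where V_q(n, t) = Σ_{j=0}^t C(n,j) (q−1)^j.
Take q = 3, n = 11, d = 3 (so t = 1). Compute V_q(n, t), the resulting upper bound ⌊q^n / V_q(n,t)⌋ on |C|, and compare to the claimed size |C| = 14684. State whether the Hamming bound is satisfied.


V_q(n, t) = 23, q^n = 177147, Hamming bound = 7702, |C| = 14684 > bound (violated).

Step 1: Compute V_q(n, t) = Σ_{j=0}^1 C(n, j) (q−1)^j.
  j = 0: C(11,0)·(2)^0 = 1·1 = 1.
  j = 1: C(11,1)·(2)^1 = 11·2 = 22.
  V_q(n, t) = 1 + 22 = 23.
Step 2: q^n = 3^11 = 177147.
Step 3: Hamming bound ⌊q^n / V_q(n,t)⌋ = ⌊177147/23⌋ = 7702.
Step 4: Compare |C| = 14684 to 7702: violated.
The claimed |C| lies above the Hamming bound, so no 3-ary code of length 11 with d ≥ 3 can have 14684 codewords.


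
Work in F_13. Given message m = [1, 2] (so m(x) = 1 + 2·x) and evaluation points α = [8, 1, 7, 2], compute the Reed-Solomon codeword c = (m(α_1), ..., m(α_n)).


c = [4, 3, 2, 5]

Message polynomial: m(x) = 1 + 2·x (mod 13).
For each evaluation point α_i, compute m(α_i) mod 13:
  α_1 = 8: Horner steps 2 → 4, so m(8) = 4.
  α_2 = 1: Horner steps 2 → 3, so m(1) = 3.
  α_3 = 7: Horner steps 2 → 2, so m(7) = 2.
  α_4 = 2: Horner steps 2 → 5, so m(2) = 5.
Codeword c = [4, 3, 2, 5] ∈ F_13^4.


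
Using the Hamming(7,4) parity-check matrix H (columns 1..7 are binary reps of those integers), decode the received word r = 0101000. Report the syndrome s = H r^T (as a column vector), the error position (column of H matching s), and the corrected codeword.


s = (1, 1, 0)^T, error position = 6, corrected codeword c = 0101010

Compute s = H r^T mod 2 one row at a time:
  s_1 = 1 + 0 + 0 + 0 = 1 ≡ 1 (mod 2).
  s_2 = 1 + 0 + 0 + 0 = 1 ≡ 1 (mod 2).
  s_3 = 0 + 0 + 0 + 0 = 0 ≡ 0 (mod 2).
s = (1, 1, 0)^T — this equals column 6 of H (binary 110), so error is at position 6.
Correct: flip bit 6 of r = 0101000 to get c = 0101010.


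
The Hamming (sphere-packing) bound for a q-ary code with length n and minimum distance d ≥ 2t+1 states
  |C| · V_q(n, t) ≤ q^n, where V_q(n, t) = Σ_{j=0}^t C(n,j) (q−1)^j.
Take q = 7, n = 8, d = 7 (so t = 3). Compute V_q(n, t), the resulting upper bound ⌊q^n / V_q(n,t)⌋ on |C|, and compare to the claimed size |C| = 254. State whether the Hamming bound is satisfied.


V_q(n, t) = 13153, q^n = 5764801, Hamming bound = 438, |C| = 254 ≤ bound (satisfied).

Step 1: Compute V_q(n, t) = Σ_{j=0}^3 C(n, j) (q−1)^j.
  j = 0: C(8,0)·(6)^0 = 1·1 = 1.
  j = 1: C(8,1)·(6)^1 = 8·6 = 48.
  j = 2: C(8,2)·(6)^2 = 28·36 = 1008.
  j = 3: C(8,3)·(6)^3 = 56·216 = 12096.
  V_q(n, t) = 1 + 48 + 1008 + 12096 = 13153.
Step 2: q^n = 7^8 = 5764801.
Step 3: Hamming bound ⌊q^n / V_q(n,t)⌋ = ⌊5764801/13153⌋ = 438.
Step 4: Compare |C| = 254 to 438: satisfied.
The claimed |C| lies below the Hamming bound.


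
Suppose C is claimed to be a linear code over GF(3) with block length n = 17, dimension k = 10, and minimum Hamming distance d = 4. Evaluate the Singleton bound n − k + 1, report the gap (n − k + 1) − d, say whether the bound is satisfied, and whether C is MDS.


Singleton RHS = n − k + 1 = 8, slack = 4, bound satisfied, not MDS.

Singleton bound: d ≤ n − k + 1.
Here n = 17, k = 10, so n − k + 1 = 8.
Given d = 4, check d ≤ 8: YES.
Slack = (n − k + 1) − d = 4.
The code is NOT MDS (slack = 4 > 0).
Description: the claimed parameters are [17, 10, 4]_3; such a code would be non-MDS.


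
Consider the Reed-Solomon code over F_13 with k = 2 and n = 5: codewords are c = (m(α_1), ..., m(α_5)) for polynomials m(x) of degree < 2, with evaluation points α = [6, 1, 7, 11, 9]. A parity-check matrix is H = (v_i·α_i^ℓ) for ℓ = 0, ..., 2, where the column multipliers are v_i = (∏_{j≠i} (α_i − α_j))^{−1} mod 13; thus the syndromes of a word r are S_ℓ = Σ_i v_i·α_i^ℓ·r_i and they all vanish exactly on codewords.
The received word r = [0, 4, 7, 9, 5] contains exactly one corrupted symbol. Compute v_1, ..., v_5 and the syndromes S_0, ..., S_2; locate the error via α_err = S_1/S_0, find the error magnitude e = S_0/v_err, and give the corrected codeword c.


S = (11, 8, 7), error at position 5, error magnitude e = 10, c = [0, 4, 7, 9, 8].

Step 1: column multipliers v_i = (∏_{j≠i}(α_i − α_j))^{−1} mod 13.
  i = 1 (α = 6): (6−1)(6−7)(6−11)(6−9) = 5·(−1)·(−5)·(−3) = −75 ≡ 3, so v_1 = 3^{−1} = 9 (mod 13).
  i = 2 (α = 1): (1−6)(1−7)(1−11)(1−9) = (−5)·(−6)·(−10)·(−8) = 2400 ≡ 8, so v_2 = 8^{−1} = 5 (mod 13).
  i = 3 (α = 7): (7−6)(7−1)(7−11)(7−9) = 1·6·(−4)·(−2) = 48 ≡ 9, so v_3 = 9^{−1} = 3 (mod 13).
  i = 4 (α = 11): (11−6)(11−1)(11−7)(11−9) = 5·10·4·2 = 400 ≡ 10, so v_4 = 10^{−1} = 4 (mod 13).
  i = 5 (α = 9): (9−6)(9−1)(9−7)(9−11) = 3·8·2·(−2) = −96 ≡ 8, so v_5 = 8^{−1} = 5 (mod 13).
  v = [9, 5, 3, 4, 5].
Step 2: syndromes of r = [0, 4, 7, 9, 5] (all sums mod 13).
  S_0 = Σ v_i r_i = 9·0 + 5·4 + 3·7 + 4·9 + 5·5 = 102 ≡ 11.
  S_1 = Σ v_i α_i r_i = 9·6·0 + 5·1·4 + 3·7·7 + 4·11·9 + 5·9·5 = 788 ≡ 8.
  α_i^2 mod 13 = [10, 1, 10, 4, 3].
  S_2 = Σ v_i α_i^2 r_i = 9·10·0 + 5·1·4 + 3·10·7 + 4·4·9 + 5·3·5 = 449 ≡ 7.
  S = (11, 8, 7) ≠ 0, so r is not a codeword (an error is present).
Step 3: locate the error. For a single error e at position i, S_ℓ = v_i·e·α_i^ℓ, so α_err = S_1/S_0.
  S_0^{−1} = 11^{−1} = 6 (mod 13), so α_err = 8·6 = 48 ≡ 9 = α_5. Error position i = 5.
  Consistency check: S_2/S_1 = 7·5 = 35 ≡ 9 = α_err ✓ (single-error assumption holds).
Step 4: error magnitude e = S_0/v_5 = S_0·∏_{j≠5}(α_5 − α_j) = 11·8 = 88 ≡ 10 (mod 13).
Step 5: correct position 5: c_5 = r_5 − e = 5 − 10 ≡ 8 (mod 13). Hence c = [0, 4, 7, 9, 8].
  Check: interpolating c through the α_i gives m(x) = 10 + 7·x (degree < 2) with m(α_i) = c_i for every i, so c is indeed a codeword.


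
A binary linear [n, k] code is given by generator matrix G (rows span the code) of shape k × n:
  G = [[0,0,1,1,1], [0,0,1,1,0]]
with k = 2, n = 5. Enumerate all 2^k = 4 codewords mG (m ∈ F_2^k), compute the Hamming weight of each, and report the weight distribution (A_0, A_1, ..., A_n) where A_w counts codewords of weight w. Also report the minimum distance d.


Weight distribution: A_0 = 1, A_1 = 1, A_2 = 1, A_3 = 1. Minimum distance d = 1.

Enumerate all 2^2 = 4 messages m ∈ F_2^2.
For each, compute codeword c = mG in F_2^5, then tally its weight.
  m = 00 → c = 00000, weight = 0.
  m = 10 → c = 00111, weight = 3.
  m = 01 → c = 00110, weight = 2.
  m = 11 → c = 00001, weight = 1.
Tally weights:
  weight 0: 1 codewords.
  weight 1: 1 codewords.
  weight 2: 1 codewords.
  weight 3: 1 codewords.
Minimum distance d = smallest w > 0 with A_w > 0 = 1.
Sanity: Σ A_w = 4 = 2^2 = 4 ✓.


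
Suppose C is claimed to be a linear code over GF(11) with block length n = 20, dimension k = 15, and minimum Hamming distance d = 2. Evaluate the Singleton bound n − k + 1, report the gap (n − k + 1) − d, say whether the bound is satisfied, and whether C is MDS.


Singleton RHS = n − k + 1 = 6, slack = 4, bound satisfied, not MDS.

Singleton bound: d ≤ n − k + 1.
Here n = 20, k = 15, so n − k + 1 = 6.
Given d = 2, check d ≤ 6: YES.
Slack = (n − k + 1) − d = 4.
The code is NOT MDS (slack = 4 > 0).
Description: the claimed parameters are [20, 15, 2]_11; such a code would be non-MDS.


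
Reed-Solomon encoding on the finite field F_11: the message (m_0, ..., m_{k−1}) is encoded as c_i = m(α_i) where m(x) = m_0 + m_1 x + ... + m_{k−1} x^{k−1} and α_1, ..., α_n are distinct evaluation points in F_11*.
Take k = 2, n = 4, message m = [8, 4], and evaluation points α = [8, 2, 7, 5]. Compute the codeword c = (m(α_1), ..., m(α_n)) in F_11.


c = [7, 5, 3, 6]

Message polynomial: m(x) = 8 + 4·x (mod 11).
For each evaluation point α_i, compute m(α_i) mod 11:
  α_1 = 8: Horner steps 4 → 7, so m(8) = 7.
  α_2 = 2: Horner steps 4 → 5, so m(2) = 5.
  α_3 = 7: Horner steps 4 → 3, so m(7) = 3.
  α_4 = 5: Horner steps 4 → 6, so m(5) = 6.
Codeword c = [7, 5, 3, 6] ∈ F_11^4.


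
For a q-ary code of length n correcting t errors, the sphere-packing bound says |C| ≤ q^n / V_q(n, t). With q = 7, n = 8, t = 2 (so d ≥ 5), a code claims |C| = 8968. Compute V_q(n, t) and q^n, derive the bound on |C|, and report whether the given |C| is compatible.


V_q(n, t) = 1057, q^n = 5764801, Hamming bound = 5453, |C| = 8968 > bound (violated).

Step 1: Compute V_q(n, t) = Σ_{j=0}^2 C(n, j) (q−1)^j.
  j = 0: C(8,0)·(6)^0 = 1·1 = 1.
  j = 1: C(8,1)·(6)^1 = 8·6 = 48.
  j = 2: C(8,2)·(6)^2 = 28·36 = 1008.
  V_q(n, t) = 1 + 48 + 1008 = 1057.
Step 2: q^n = 7^8 = 5764801.
Step 3: Hamming bound ⌊q^n / V_q(n,t)⌋ = ⌊5764801/1057⌋ = 5453.
Step 4: Compare |C| = 8968 to 5453: violated.
The claimed |C| lies above the Hamming bound, so no 7-ary code of length 8 with d ≥ 5 can have 8968 codewords.


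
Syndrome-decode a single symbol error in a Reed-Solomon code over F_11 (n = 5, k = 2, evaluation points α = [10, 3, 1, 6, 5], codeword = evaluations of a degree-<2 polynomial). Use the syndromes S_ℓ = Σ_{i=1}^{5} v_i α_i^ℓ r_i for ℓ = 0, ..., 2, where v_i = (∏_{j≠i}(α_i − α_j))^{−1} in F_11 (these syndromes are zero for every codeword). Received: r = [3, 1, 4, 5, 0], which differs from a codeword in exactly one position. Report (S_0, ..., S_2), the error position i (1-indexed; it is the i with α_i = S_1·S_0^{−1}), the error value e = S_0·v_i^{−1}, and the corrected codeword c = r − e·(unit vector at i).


S = (3, 3, 3), error at position 3, error magnitude e = 2, c = [3, 1, 2, 5, 0].

Step 1: column multipliers v_i = (∏_{j≠i}(α_i − α_j))^{−1} mod 11.
  i = 1 (α = 10): (10−3)(10−1)(10−6)(10−5) = 7·9·4·5 = 1260 ≡ 6, so v_1 = 6^{−1} = 2 (mod 11).
  i = 2 (α = 3): (3−10)(3−1)(3−6)(3−5) = (−7)·2·(−3)·(−2) = −84 ≡ 4, so v_2 = 4^{−1} = 3 (mod 11).
  i = 3 (α = 1): (1−10)(1−3)(1−6)(1−5) = (−9)·(−2)·(−5)·(−4) = 360 ≡ 8, so v_3 = 8^{−1} = 7 (mod 11).
  i = 4 (α = 6): (6−10)(6−3)(6−1)(6−5) = (−4)·3·5·1 = −60 ≡ 6, so v_4 = 6^{−1} = 2 (mod 11).
  i = 5 (α = 5): (5−10)(5−3)(5−1)(5−6) = (−5)·2·4·(−1) = 40 ≡ 7, so v_5 = 7^{−1} = 8 (mod 11).
  v = [2, 3, 7, 2, 8].
Step 2: syndromes of r = [3, 1, 4, 5, 0] (all sums mod 11).
  S_0 = Σ v_i r_i = 2·3 + 3·1 + 7·4 + 2·5 + 8·0 = 47 ≡ 3.
  S_1 = Σ v_i α_i r_i = 2·10·3 + 3·3·1 + 7·1·4 + 2·6·5 + 8·5·0 = 157 ≡ 3.
  α_i^2 mod 11 = [1, 9, 1, 3, 3].
  S_2 = Σ v_i α_i^2 r_i = 2·1·3 + 3·9·1 + 7·1·4 + 2·3·5 + 8·3·0 = 91 ≡ 3.
  S = (3, 3, 3) ≠ 0, so r is not a codeword (an error is present).
Step 3: locate the error. For a single error e at position i, S_ℓ = v_i·e·α_i^ℓ, so α_err = S_1/S_0.
  S_0^{−1} = 3^{−1} = 4 (mod 11), so α_err = 3·4 = 12 ≡ 1 = α_3. Error position i = 3.
  Consistency check: S_2/S_1 = 3·4 = 12 ≡ 1 = α_err ✓ (single-error assumption holds).
Step 4: error magnitude e = S_0/v_3 = S_0·∏_{j≠3}(α_3 − α_j) = 3·8 = 24 ≡ 2 (mod 11).
Step 5: correct position 3: c_3 = r_3 − e = 4 − 2 ≡ 2 (mod 11). Hence c = [3, 1, 2, 5, 0].
  Check: interpolating c through the α_i gives m(x) = 8 + 5·x (degree < 2) with m(α_i) = c_i for every i, so c is indeed a codeword.


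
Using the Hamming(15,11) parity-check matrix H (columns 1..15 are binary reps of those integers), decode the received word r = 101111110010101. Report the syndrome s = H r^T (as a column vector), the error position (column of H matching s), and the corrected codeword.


s = (0, 0, 1, 1)^T, error position = 3, corrected codeword c = 100111110010101

Compute s = H r^T mod 2 one row at a time:
  s_1 = 1 + 0 + 0 + 1 + 0 + 1 + 0 + 1 = 4 ≡ 0 (mod 2).
  s_2 = 1 + 1 + 1 + 1 + 0 + 1 + 0 + 1 = 6 ≡ 0 (mod 2).
  s_3 = 0 + 1 + 1 + 1 + 0 + 1 + 0 + 1 = 5 ≡ 1 (mod 2).
  s_4 = 1 + 1 + 1 + 1 + 0 + 1 + 1 + 1 = 7 ≡ 1 (mod 2).
s = (0, 0, 1, 1)^T — this equals column 3 of H (binary 0011), so error is at position 3.
Correct: flip bit 3 of r = 101111110010101 to get c = 100111110010101.


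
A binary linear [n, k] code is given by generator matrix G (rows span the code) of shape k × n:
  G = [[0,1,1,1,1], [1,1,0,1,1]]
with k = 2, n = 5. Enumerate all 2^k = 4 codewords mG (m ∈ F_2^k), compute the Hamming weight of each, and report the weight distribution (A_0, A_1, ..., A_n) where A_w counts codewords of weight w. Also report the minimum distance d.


Weight distribution: A_0 = 1, A_2 = 1, A_4 = 2. Minimum distance d = 2.

Enumerate all 2^2 = 4 messages m ∈ F_2^2.
For each, compute codeword c = mG in F_2^5, then tally its weight.
  m = 00 → c = 00000, weight = 0.
  m = 10 → c = 01111, weight = 4.
  m = 01 → c = 11011, weight = 4.
  m = 11 → c = 10100, weight = 2.
Tally weights:
  weight 0: 1 codewords.
  weight 2: 1 codewords.
  weight 4: 2 codewords.
Minimum distance d = smallest w > 0 with A_w > 0 = 2.
Sanity: Σ A_w = 4 = 2^2 = 4 ✓.


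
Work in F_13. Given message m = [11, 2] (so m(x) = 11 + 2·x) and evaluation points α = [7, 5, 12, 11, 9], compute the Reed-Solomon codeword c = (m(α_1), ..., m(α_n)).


c = [12, 8, 9, 7, 3]

Message polynomial: m(x) = 11 + 2·x (mod 13).
For each evaluation point α_i, compute m(α_i) mod 13:
  α_1 = 7: Horner steps 2 → 12, so m(7) = 12.
  α_2 = 5: Horner steps 2 → 8, so m(5) = 8.
  α_3 = 12: Horner steps 2 → 9, so m(12) = 9.
  α_4 = 11: Horner steps 2 → 7, so m(11) = 7.
  α_5 = 9: Horner steps 2 → 3, so m(9) = 3.
Codeword c = [12, 8, 9, 7, 3] ∈ F_13^5.


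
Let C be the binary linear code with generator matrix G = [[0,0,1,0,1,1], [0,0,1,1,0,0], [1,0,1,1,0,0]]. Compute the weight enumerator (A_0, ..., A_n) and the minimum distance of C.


Weight distribution: A_0 = 1, A_1 = 1, A_2 = 1, A_3 = 3, A_4 = 2. Minimum distance d = 1.

Enumerate all 2^3 = 8 messages m ∈ F_2^3.
For each, compute codeword c = mG in F_2^6, then tally its weight.
  m = 000 → c = 000000, weight = 0.
  m = 100 → c = 001011, weight = 3.
  m = 010 → c = 001100, weight = 2.
  m = 110 → c = 000111, weight = 3.
  m = 001 → c = 101100, weight = 3.
  m = 101 → c = 100111, weight = 4.
  m = 011 → c = 100000, weight = 1.
  m = 111 → c = 101011, weight = 4.
Tally weights:
  weight 0: 1 codewords.
  weight 1: 1 codewords.
  weight 2: 1 codewords.
  weight 3: 3 codewords.
  weight 4: 2 codewords.
Minimum distance d = smallest w > 0 with A_w > 0 = 1.
Sanity: Σ A_w = 8 = 2^3 = 8 ✓.


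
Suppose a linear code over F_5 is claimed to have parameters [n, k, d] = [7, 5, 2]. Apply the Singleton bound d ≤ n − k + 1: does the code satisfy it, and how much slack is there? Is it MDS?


Singleton RHS = n − k + 1 = 3, slack = 1, bound satisfied, not MDS.

Singleton bound: d ≤ n − k + 1.
Here n = 7, k = 5, so n − k + 1 = 3.
Given d = 2, check d ≤ 3: YES.
Slack = (n − k + 1) − d = 1.
The code is NOT MDS (slack = 1 > 0).
Description: the claimed parameters are [7, 5, 2]_5; such a code would be non-MDS.


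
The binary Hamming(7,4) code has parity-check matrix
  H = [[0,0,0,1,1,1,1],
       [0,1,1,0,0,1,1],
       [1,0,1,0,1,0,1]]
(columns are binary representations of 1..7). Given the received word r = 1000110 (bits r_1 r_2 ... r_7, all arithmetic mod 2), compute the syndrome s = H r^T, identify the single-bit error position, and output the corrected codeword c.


s = (0, 1, 0)^T, error position = 2, corrected codeword c = 1100110

Compute s = H r^T mod 2 one row at a time:
  s_1 = 0 + 1 + 1 + 0 = 2 ≡ 0 (mod 2).
  s_2 = 0 + 0 + 1 + 0 = 1 ≡ 1 (mod 2).
  s_3 = 1 + 0 + 1 + 0 = 2 ≡ 0 (mod 2).
s = (0, 1, 0)^T — this equals column 2 of H (binary 010), so error is at position 2.
Correct: flip bit 2 of r = 1000110 to get c = 1100110.


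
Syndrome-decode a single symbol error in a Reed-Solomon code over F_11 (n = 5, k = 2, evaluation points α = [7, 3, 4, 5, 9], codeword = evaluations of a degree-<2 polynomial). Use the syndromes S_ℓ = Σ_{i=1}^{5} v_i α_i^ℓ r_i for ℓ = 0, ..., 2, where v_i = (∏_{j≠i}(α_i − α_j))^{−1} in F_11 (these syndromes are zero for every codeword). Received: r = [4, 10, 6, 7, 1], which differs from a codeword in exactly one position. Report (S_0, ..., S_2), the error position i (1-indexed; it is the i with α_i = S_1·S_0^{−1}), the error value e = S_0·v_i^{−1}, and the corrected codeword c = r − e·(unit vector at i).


S = (2, 8, 10), error at position 3, error magnitude e = 3, c = [4, 10, 3, 7, 1].

Step 1: column multipliers v_i = (∏_{j≠i}(α_i − α_j))^{−1} mod 11.
  i = 1 (α = 7): (7−3)(7−4)(7−5)(7−9) = 4·3·2·(−2) = −48 ≡ 7, so v_1 = 7^{−1} = 8 (mod 11).
  i = 2 (α = 3): (3−7)(3−4)(3−5)(3−9) = (−4)·(−1)·(−2)·(−6) = 48 ≡ 4, so v_2 = 4^{−1} = 3 (mod 11).
  i = 3 (α = 4): (4−7)(4−3)(4−5)(4−9) = (−3)·1·(−1)·(−5) = −15 ≡ 7, so v_3 = 7^{−1} = 8 (mod 11).
  i = 4 (α = 5): (5−7)(5−3)(5−4)(5−9) = (−2)·2·1·(−4) = 16 ≡ 5, so v_4 = 5^{−1} = 9 (mod 11).
  i = 5 (α = 9): (9−7)(9−3)(9−4)(9−5) = 2·6·5·4 = 240 ≡ 9, so v_5 = 9^{−1} = 5 (mod 11).
  v = [8, 3, 8, 9, 5].
Step 2: syndromes of r = [4, 10, 6, 7, 1] (all sums mod 11).
  S_0 = Σ v_i r_i = 8·4 + 3·10 + 8·6 + 9·7 + 5·1 = 178 ≡ 2.
  S_1 = Σ v_i α_i r_i = 8·7·4 + 3·3·10 + 8·4·6 + 9·5·7 + 5·9·1 = 866 ≡ 8.
  α_i^2 mod 11 = [5, 9, 5, 3, 4].
  S_2 = Σ v_i α_i^2 r_i = 8·5·4 + 3·9·10 + 8·5·6 + 9·3·7 + 5·4·1 = 879 ≡ 10.
  S = (2, 8, 10) ≠ 0, so r is not a codeword (an error is present).
Step 3: locate the error. For a single error e at position i, S_ℓ = v_i·e·α_i^ℓ, so α_err = S_1/S_0.
  S_0^{−1} = 2^{−1} = 6 (mod 11), so α_err = 8·6 = 48 ≡ 4 = α_3. Error position i = 3.
  Consistency check: S_2/S_1 = 10·7 = 70 ≡ 4 = α_err ✓ (single-error assumption holds).
Step 4: error magnitude e = S_0/v_3 = S_0·∏_{j≠3}(α_3 − α_j) = 2·7 = 14 ≡ 3 (mod 11).
Step 5: correct position 3: c_3 = r_3 − e = 6 − 3 ≡ 3 (mod 11). Hence c = [4, 10, 3, 7, 1].
  Check: interpolating c through the α_i gives m(x) = 9 + 4·x (degree < 2) with m(α_i) = c_i for every i, so c is indeed a codeword.


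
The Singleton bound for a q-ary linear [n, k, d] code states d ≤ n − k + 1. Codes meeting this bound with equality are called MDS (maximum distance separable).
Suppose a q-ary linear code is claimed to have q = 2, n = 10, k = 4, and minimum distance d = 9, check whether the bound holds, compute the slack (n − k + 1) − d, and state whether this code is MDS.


Singleton RHS = n − k + 1 = 7, slack = -2, bound violated (no such code; not MDS).

Singleton bound: d ≤ n − k + 1.
Here n = 10, k = 4, so n − k + 1 = 7.
Given d = 9, check d ≤ 7: NO.
Slack = (n − k + 1) − d = -2.
The slack is negative: d = 9 exceeds n − k + 1 = 7 by 2, so the Singleton bound is violated and no linear [10, 4, 9]_2 code can exist. In particular it is not MDS (MDS requires d = n − k + 1 exactly).
Description: the claimed parameters are [10, 4, 9]_2; such a code would be impossible (violates the Singleton bound).


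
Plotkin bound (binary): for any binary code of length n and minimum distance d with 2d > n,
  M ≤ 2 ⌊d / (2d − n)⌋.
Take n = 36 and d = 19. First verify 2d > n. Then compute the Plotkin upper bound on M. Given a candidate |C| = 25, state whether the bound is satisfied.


Plotkin bound M ≤ 18; given |C| = 25 > bound (violated).

Check applicability: 2d = 38, n = 36.
2d − n = 2 > 0, so Plotkin applies.
Compute d/(2d−n) = 19/2 ≈ 9.5000.
⌊d/(2d−n)⌋ = 9.
Plotkin bound: M ≤ 2·9 = 18.
Given |C| = 25, check: VIOLATED.
This |C| is above the Plotkin bound, so no binary code with n = 36, d = 19 and 25 codewords exists.


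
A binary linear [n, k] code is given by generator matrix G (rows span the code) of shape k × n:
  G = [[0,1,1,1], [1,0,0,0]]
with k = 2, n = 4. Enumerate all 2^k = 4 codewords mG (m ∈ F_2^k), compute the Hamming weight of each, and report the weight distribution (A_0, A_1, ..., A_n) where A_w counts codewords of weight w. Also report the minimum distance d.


Weight distribution: A_0 = 1, A_1 = 1, A_3 = 1, A_4 = 1. Minimum distance d = 1.

Enumerate all 2^2 = 4 messages m ∈ F_2^2.
For each, compute codeword c = mG in F_2^4, then tally its weight.
  m = 00 → c = 0000, weight = 0.
  m = 10 → c = 0111, weight = 3.
  m = 01 → c = 1000, weight = 1.
  m = 11 → c = 1111, weight = 4.
Tally weights:
  weight 0: 1 codewords.
  weight 1: 1 codewords.
  weight 3: 1 codewords.
  weight 4: 1 codewords.
Minimum distance d = smallest w > 0 with A_w > 0 = 1.
Sanity: Σ A_w = 4 = 2^2 = 4 ✓.


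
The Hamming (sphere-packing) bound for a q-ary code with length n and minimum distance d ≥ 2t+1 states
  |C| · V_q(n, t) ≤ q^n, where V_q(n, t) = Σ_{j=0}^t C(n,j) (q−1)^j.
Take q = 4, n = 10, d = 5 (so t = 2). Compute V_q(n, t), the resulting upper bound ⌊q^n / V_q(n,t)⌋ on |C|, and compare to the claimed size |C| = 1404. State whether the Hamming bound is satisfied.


V_q(n, t) = 436, q^n = 1048576, Hamming bound = 2404, |C| = 1404 ≤ bound (satisfied).

Step 1: Compute V_q(n, t) = Σ_{j=0}^2 C(n, j) (q−1)^j.
  j = 0: C(10,0)·(3)^0 = 1·1 = 1.
  j = 1: C(10,1)·(3)^1 = 10·3 = 30.
  j = 2: C(10,2)·(3)^2 = 45·9 = 405.
  V_q(n, t) = 1 + 30 + 405 = 436.
Step 2: q^n = 4^10 = 1048576.
Step 3: Hamming bound ⌊q^n / V_q(n,t)⌋ = ⌊1048576/436⌋ = 2404.
Step 4: Compare |C| = 1404 to 2404: satisfied.
The claimed |C| lies below the Hamming bound.


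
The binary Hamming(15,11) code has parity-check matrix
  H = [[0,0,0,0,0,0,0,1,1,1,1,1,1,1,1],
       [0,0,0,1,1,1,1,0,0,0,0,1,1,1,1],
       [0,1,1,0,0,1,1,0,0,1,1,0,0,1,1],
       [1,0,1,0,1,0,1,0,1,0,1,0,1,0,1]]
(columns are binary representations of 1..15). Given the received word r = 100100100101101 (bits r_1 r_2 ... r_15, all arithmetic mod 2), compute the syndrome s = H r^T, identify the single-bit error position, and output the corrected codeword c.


s = (0, 1, 1, 0)^T, error position = 6, corrected codeword c = 100101100101101

Compute s = H r^T mod 2 one row at a time:
  s_1 = 0 + 0 + 1 + 0 + 1 + 1 + 0 + 1 = 4 ≡ 0 (mod 2).
  s_2 = 1 + 0 + 0 + 1 + 1 + 1 + 0 + 1 = 5 ≡ 1 (mod 2).
  s_3 = 0 + 0 + 0 + 1 + 1 + 0 + 0 + 1 = 3 ≡ 1 (mod 2).
  s_4 = 1 + 0 + 0 + 1 + 0 + 0 + 1 + 1 = 4 ≡ 0 (mod 2).
s = (0, 1, 1, 0)^T — this equals column 6 of H (binary 0110), so error is at position 6.
Correct: flip bit 6 of r = 100100100101101 to get c = 100101100101101.


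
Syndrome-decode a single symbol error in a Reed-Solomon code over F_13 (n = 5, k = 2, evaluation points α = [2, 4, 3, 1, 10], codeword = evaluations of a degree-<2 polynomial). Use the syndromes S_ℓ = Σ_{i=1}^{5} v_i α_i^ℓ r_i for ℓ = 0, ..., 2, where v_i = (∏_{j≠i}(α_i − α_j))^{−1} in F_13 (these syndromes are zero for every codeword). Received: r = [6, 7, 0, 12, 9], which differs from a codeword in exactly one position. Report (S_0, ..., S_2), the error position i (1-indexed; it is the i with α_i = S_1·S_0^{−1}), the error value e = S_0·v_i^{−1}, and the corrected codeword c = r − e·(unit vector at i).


S = (8, 2, 7), error at position 5, error magnitude e = 12, c = [6, 7, 0, 12, 10].

Step 1: column multipliers v_i = (∏_{j≠i}(α_i − α_j))^{−1} mod 13.
  i = 1 (α = 2): (2−4)(2−3)(2−1)(2−10) = (−2)·(−1)·1·(−8) = −16 ≡ 10, so v_1 = 10^{−1} = 4 (mod 13).
  i = 2 (α = 4): (4−2)(4−3)(4−1)(4−10) = 2·1·3·(−6) = −36 ≡ 3, so v_2 = 3^{−1} = 9 (mod 13).
  i = 3 (α = 3): (3−2)(3−4)(3−1)(3−10) = 1·(−1)·2·(−7) = 14 ≡ 1, so v_3 = 1^{−1} = 1 (mod 13).
  i = 4 (α = 1): (1−2)(1−4)(1−3)(1−10) = (−1)·(−3)·(−2)·(−9) = 54 ≡ 2, so v_4 = 2^{−1} = 7 (mod 13).
  i = 5 (α = 10): (10−2)(10−4)(10−3)(10−1) = 8·6·7·9 = 3024 ≡ 8, so v_5 = 8^{−1} = 5 (mod 13).
  v = [4, 9, 1, 7, 5].
Step 2: syndromes of r = [6, 7, 0, 12, 9] (all sums mod 13).
  S_0 = Σ v_i r_i = 4·6 + 9·7 + 1·0 + 7·12 + 5·9 = 216 ≡ 8.
  S_1 = Σ v_i α_i r_i = 4·2·6 + 9·4·7 + 1·3·0 + 7·1·12 + 5·10·9 = 834 ≡ 2.
  α_i^2 mod 13 = [4, 3, 9, 1, 9].
  S_2 = Σ v_i α_i^2 r_i = 4·4·6 + 9·3·7 + 1·9·0 + 7·1·12 + 5·9·9 = 774 ≡ 7.
  S = (8, 2, 7) ≠ 0, so r is not a codeword (an error is present).
Step 3: locate the error. For a single error e at position i, S_ℓ = v_i·e·α_i^ℓ, so α_err = S_1/S_0.
  S_0^{−1} = 8^{−1} = 5 (mod 13), so α_err = 2·5 = 10 ≡ 10 = α_5. Error position i = 5.
  Consistency check: S_2/S_1 = 7·7 = 49 ≡ 10 = α_err ✓ (single-error assumption holds).
Step 4: error magnitude e = S_0/v_5 = S_0·∏_{j≠5}(α_5 − α_j) = 8·8 = 64 ≡ 12 (mod 13).
Step 5: correct position 5: c_5 = r_5 − e = 9 − 12 ≡ 10 (mod 13). Hence c = [6, 7, 0, 12, 10].
  Check: interpolating c through the α_i gives m(x) = 5 + 7·x (degree < 2) with m(α_i) = c_i for every i, so c is indeed a codeword.


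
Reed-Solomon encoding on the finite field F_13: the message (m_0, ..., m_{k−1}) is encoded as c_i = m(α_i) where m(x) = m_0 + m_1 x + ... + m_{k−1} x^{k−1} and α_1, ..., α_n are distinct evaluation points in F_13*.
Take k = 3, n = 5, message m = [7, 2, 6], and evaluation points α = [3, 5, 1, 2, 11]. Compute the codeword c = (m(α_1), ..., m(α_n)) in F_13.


c = [2, 11, 2, 9, 1]

Message polynomial: m(x) = 7 + 2·x + 6·x^2 (mod 13).
For each evaluation point α_i, compute m(α_i) mod 13:
  α_1 = 3: Horner steps 6 → 7 → 2, so m(3) = 2.
  α_2 = 5: Horner steps 6 → 6 → 11, so m(5) = 11.
  α_3 = 1: Horner steps 6 → 8 → 2, so m(1) = 2.
  α_4 = 2: Horner steps 6 → 1 → 9, so m(2) = 9.
  α_5 = 11: Horner steps 6 → 3 → 1, so m(11) = 1.
Codeword c = [2, 11, 2, 9, 1] ∈ F_13^5.


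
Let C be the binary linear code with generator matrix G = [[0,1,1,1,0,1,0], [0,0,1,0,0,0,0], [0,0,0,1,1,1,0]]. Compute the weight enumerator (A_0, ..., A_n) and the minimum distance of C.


Weight distribution: A_0 = 1, A_1 = 1, A_2 = 1, A_3 = 3, A_4 = 2. Minimum distance d = 1.

Enumerate all 2^3 = 8 messages m ∈ F_2^3.
For each, compute codeword c = mG in F_2^7, then tally its weight.
  m = 000 → c = 0000000, weight = 0.
  m = 100 → c = 0111010, weight = 4.
  m = 010 → c = 0010000, weight = 1.
  m = 110 → c = 0101010, weight = 3.
  m = 001 → c = 0001110, weight = 3.
  m = 101 → c = 0110100, weight = 3.
  m = 011 → c = 0011110, weight = 4.
  m = 111 → c = 0100100, weight = 2.
Tally weights:
  weight 0: 1 codewords.
  weight 1: 1 codewords.
  weight 2: 1 codewords.
  weight 3: 3 codewords.
  weight 4: 2 codewords.
Minimum distance d = smallest w > 0 with A_w > 0 = 1.
Sanity: Σ A_w = 8 = 2^3 = 8 ✓.


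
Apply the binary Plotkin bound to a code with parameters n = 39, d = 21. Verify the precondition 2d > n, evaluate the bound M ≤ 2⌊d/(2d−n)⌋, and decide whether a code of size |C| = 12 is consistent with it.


Plotkin bound M ≤ 14; given |C| = 12 ≤ bound (satisfied).

Check applicability: 2d = 42, n = 39.
2d − n = 3 > 0, so Plotkin applies.
Compute d/(2d−n) = 21/3 ≈ 7.0000.
⌊d/(2d−n)⌋ = 7.
Plotkin bound: M ≤ 2·7 = 14.
Given |C| = 12, check: satisfied.
This |C| is below the Plotkin bound.


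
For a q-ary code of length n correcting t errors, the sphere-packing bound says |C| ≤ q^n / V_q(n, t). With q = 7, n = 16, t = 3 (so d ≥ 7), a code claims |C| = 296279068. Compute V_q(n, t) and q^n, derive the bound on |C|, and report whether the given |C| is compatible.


V_q(n, t) = 125377, q^n = 33232930569601, Hamming bound = 265064011, |C| = 296279068 > bound (violated).

Step 1: Compute V_q(n, t) = Σ_{j=0}^3 C(n, j) (q−1)^j.
  j = 0: C(16,0)·(6)^0 = 1·1 = 1.
  j = 1: C(16,1)·(6)^1 = 16·6 = 96.
  j = 2: C(16,2)·(6)^2 = 120·36 = 4320.
  j = 3: C(16,3)·(6)^3 = 560·216 = 120960.
  V_q(n, t) = 1 + 96 + 4320 + 120960 = 125377.
Step 2: q^n = 7^16 = 33232930569601.
Step 3: Hamming bound ⌊q^n / V_q(n,t)⌋ = ⌊33232930569601/125377⌋ = 265064011.
Step 4: Compare |C| = 296279068 to 265064011: violated.
The claimed |C| lies above the Hamming bound, so no 7-ary code of length 16 with d ≥ 7 can have 296279068 codewords.


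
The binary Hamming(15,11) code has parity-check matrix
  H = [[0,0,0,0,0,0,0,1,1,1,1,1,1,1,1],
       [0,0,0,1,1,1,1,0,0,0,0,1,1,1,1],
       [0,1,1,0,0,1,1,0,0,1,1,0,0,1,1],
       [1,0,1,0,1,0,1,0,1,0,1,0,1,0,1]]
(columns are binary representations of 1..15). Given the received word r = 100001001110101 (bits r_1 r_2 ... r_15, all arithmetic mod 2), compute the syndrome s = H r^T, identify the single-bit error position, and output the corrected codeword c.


s = (1, 1, 0, 1)^T, error position = 13, corrected codeword c = 100001001110001

Compute s = H r^T mod 2 one row at a time:
  s_1 = 0 + 1 + 1 + 1 + 0 + 1 + 0 + 1 = 5 ≡ 1 (mod 2).
  s_2 = 0 + 0 + 1 + 0 + 0 + 1 + 0 + 1 = 3 ≡ 1 (mod 2).
  s_3 = 0 + 0 + 1 + 0 + 1 + 1 + 0 + 1 = 4 ≡ 0 (mod 2).
  s_4 = 1 + 0 + 0 + 0 + 1 + 1 + 1 + 1 = 5 ≡ 1 (mod 2).
s = (1, 1, 0, 1)^T — this equals column 13 of H (binary 1101), so error is at position 13.
Correct: flip bit 13 of r = 100001001110101 to get c = 100001001110001.


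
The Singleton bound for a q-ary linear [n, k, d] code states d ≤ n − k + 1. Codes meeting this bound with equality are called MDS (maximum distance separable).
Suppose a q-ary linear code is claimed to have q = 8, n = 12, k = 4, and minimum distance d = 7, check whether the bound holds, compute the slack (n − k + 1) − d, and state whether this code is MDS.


Singleton RHS = n − k + 1 = 9, slack = 2, bound satisfied, not MDS.

Singleton bound: d ≤ n − k + 1.
Here n = 12, k = 4, so n − k + 1 = 9.
Given d = 7, check d ≤ 9: YES.
Slack = (n − k + 1) − d = 2.
The code is NOT MDS (slack = 2 > 0).
Description: the claimed parameters are [12, 4, 7]_8; such a code would be non-MDS.


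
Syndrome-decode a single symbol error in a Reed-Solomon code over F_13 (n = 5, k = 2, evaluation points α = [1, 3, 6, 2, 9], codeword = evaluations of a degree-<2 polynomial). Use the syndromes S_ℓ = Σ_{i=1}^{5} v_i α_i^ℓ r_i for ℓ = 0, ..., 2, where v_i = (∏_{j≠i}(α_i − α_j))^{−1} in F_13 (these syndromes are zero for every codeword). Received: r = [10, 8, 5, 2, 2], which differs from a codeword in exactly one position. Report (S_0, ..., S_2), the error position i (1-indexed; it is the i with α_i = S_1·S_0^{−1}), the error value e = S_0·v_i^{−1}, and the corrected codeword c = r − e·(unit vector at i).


S = (10, 7, 1), error at position 4, error magnitude e = 6, c = [10, 8, 5, 9, 2].

Step 1: column multipliers v_i = (∏_{j≠i}(α_i − α_j))^{−1} mod 13.
  i = 1 (α = 1): (1−3)(1−6)(1−2)(1−9) = (−2)·(−5)·(−1)·(−8) = 80 ≡ 2, so v_1 = 2^{−1} = 7 (mod 13).
  i = 2 (α = 3): (3−1)(3−6)(3−2)(3−9) = 2·(−3)·1·(−6) = 36 ≡ 10, so v_2 = 10^{−1} = 4 (mod 13).
  i = 3 (α = 6): (6−1)(6−3)(6−2)(6−9) = 5·3·4·(−3) = −180 ≡ 2, so v_3 = 2^{−1} = 7 (mod 13).
  i = 4 (α = 2): (2−1)(2−3)(2−6)(2−9) = 1·(−1)·(−4)·(−7) = −28 ≡ 11, so v_4 = 11^{−1} = 6 (mod 13).
  i = 5 (α = 9): (9−1)(9−3)(9−6)(9−2) = 8·6·3·7 = 1008 ≡ 7, so v_5 = 7^{−1} = 2 (mod 13).
  v = [7, 4, 7, 6, 2].
Step 2: syndromes of r = [10, 8, 5, 2, 2] (all sums mod 13).
  S_0 = Σ v_i r_i = 7·10 + 4·8 + 7·5 + 6·2 + 2·2 = 153 ≡ 10.
  S_1 = Σ v_i α_i r_i = 7·1·10 + 4·3·8 + 7·6·5 + 6·2·2 + 2·9·2 = 436 ≡ 7.
  α_i^2 mod 13 = [1, 9, 10, 4, 3].
  S_2 = Σ v_i α_i^2 r_i = 7·1·10 + 4·9·8 + 7·10·5 + 6·4·2 + 2·3·2 = 768 ≡ 1.
  S = (10, 7, 1) ≠ 0, so r is not a codeword (an error is present).
Step 3: locate the error. For a single error e at position i, S_ℓ = v_i·e·α_i^ℓ, so α_err = S_1/S_0.
  S_0^{−1} = 10^{−1} = 4 (mod 13), so α_err = 7·4 = 28 ≡ 2 = α_4. Error position i = 4.
  Consistency check: S_2/S_1 = 1·2 = 2 ≡ 2 = α_err ✓ (single-error assumption holds).
Step 4: error magnitude e = S_0/v_4 = S_0·∏_{j≠4}(α_4 − α_j) = 10·11 = 110 ≡ 6 (mod 13).
Step 5: correct position 4: c_4 = r_4 − e = 2 − 6 ≡ 9 (mod 13). Hence c = [10, 8, 5, 9, 2].
  Check: interpolating c through the α_i gives m(x) = 11 + 12·x (degree < 2) with m(α_i) = c_i for every i, so c is indeed a codeword.


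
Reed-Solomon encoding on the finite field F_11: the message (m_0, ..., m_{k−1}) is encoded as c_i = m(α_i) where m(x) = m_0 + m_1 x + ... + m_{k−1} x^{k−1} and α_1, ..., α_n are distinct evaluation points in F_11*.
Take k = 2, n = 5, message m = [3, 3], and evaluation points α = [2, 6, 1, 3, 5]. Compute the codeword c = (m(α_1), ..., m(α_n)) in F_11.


c = [9, 10, 6, 1, 7]

Message polynomial: m(x) = 3 + 3·x (mod 11).
For each evaluation point α_i, compute m(α_i) mod 11:
  α_1 = 2: Horner steps 3 → 9, so m(2) = 9.
  α_2 = 6: Horner steps 3 → 10, so m(6) = 10.
  α_3 = 1: Horner steps 3 → 6, so m(1) = 6.
  α_4 = 3: Horner steps 3 → 1, so m(3) = 1.
  α_5 = 5: Horner steps 3 → 7, so m(5) = 7.
Codeword c = [9, 10, 6, 1, 7] ∈ F_11^5.


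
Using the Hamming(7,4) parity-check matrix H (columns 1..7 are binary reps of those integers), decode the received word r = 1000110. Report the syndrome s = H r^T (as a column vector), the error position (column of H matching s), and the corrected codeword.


s = (0, 1, 0)^T, error position = 2, corrected codeword c = 1100110

Compute s = H r^T mod 2 one row at a time:
  s_1 = 0 + 1 + 1 + 0 = 2 ≡ 0 (mod 2).
  s_2 = 0 + 0 + 1 + 0 = 1 ≡ 1 (mod 2).
  s_3 = 1 + 0 + 1 + 0 = 2 ≡ 0 (mod 2).
s = (0, 1, 0)^T — this equals column 2 of H (binary 010), so error is at position 2.
Correct: flip bit 2 of r = 1000110 to get c = 1100110.


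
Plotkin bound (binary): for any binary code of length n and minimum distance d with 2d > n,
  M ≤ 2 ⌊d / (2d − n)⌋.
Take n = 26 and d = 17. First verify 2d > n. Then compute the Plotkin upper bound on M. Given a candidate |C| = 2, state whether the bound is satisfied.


Plotkin bound M ≤ 4; given |C| = 2 ≤ bound (satisfied).

Check applicability: 2d = 34, n = 26.
2d − n = 8 > 0, so Plotkin applies.
Compute d/(2d−n) = 17/8 ≈ 2.1250.
⌊d/(2d−n)⌋ = 2.
Plotkin bound: M ≤ 2·2 = 4.
Given |C| = 2, check: satisfied.
This |C| is below the Plotkin bound.


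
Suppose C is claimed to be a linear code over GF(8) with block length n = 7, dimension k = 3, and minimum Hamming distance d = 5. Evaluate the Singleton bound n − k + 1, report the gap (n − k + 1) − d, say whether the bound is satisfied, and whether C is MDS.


Singleton RHS = n − k + 1 = 5, slack = 0, bound satisfied, MDS.

Singleton bound: d ≤ n − k + 1.
Here n = 7, k = 3, so n − k + 1 = 5.
Given d = 5, check d ≤ 5: YES.
Slack = (n − k + 1) − d = 0.
The code is MDS (slack = 0).
Description: the claimed parameters are [7, 3, 5]_8; such a code would be MDS (meets Singleton bound).


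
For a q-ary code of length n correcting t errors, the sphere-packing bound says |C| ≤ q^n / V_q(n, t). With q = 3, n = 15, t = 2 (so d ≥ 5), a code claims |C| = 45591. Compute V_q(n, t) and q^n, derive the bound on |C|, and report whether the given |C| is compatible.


V_q(n, t) = 451, q^n = 14348907, Hamming bound = 31815, |C| = 45591 > bound (violated).

Step 1: Compute V_q(n, t) = Σ_{j=0}^2 C(n, j) (q−1)^j.
  j = 0: C(15,0)·(2)^0 = 1·1 = 1.
  j = 1: C(15,1)·(2)^1 = 15·2 = 30.
  j = 2: C(15,2)·(2)^2 = 105·4 = 420.
  V_q(n, t) = 1 + 30 + 420 = 451.
Step 2: q^n = 3^15 = 14348907.
Step 3: Hamming bound ⌊q^n / V_q(n,t)⌋ = ⌊14348907/451⌋ = 31815.
Step 4: Compare |C| = 45591 to 31815: violated.
The claimed |C| lies above the Hamming bound, so no 3-ary code of length 15 with d ≥ 5 can have 45591 codewords.


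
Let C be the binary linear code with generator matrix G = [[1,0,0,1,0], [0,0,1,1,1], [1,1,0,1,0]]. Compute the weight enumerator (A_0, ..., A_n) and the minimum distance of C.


Weight distribution: A_0 = 1, A_1 = 1, A_2 = 1, A_3 = 3, A_4 = 2. Minimum distance d = 1.

Enumerate all 2^3 = 8 messages m ∈ F_2^3.
For each, compute codeword c = mG in F_2^5, then tally its weight.
  m = 000 → c = 00000, weight = 0.
  m = 100 → c = 10010, weight = 2.
  m = 010 → c = 00111, weight = 3.
  m = 110 → c = 10101, weight = 3.
  m = 001 → c = 11010, weight = 3.
  m = 101 → c = 01000, weight = 1.
  m = 011 → c = 11101, weight = 4.
  m = 111 → c = 01111, weight = 4.
Tally weights:
  weight 0: 1 codewords.
  weight 1: 1 codewords.
  weight 2: 1 codewords.
  weight 3: 3 codewords.
  weight 4: 2 codewords.
Minimum distance d = smallest w > 0 with A_w > 0 = 1.
Sanity: Σ A_w = 8 = 2^3 = 8 ✓.


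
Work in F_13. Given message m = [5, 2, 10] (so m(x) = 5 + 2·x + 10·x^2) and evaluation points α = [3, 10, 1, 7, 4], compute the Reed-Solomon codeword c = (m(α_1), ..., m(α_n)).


c = [10, 11, 4, 2, 4]

Message polynomial: m(x) = 5 + 2·x + 10·x^2 (mod 13).
For each evaluation point α_i, compute m(α_i) mod 13:
  α_1 = 3: Horner steps 10 → 6 → 10, so m(3) = 10.
  α_2 = 10: Horner steps 10 → 11 → 11, so m(10) = 11.
  α_3 = 1: Horner steps 10 → 12 → 4, so m(1) = 4.
  α_4 = 7: Horner steps 10 → 7 → 2, so m(7) = 2.
  α_5 = 4: Horner steps 10 → 3 → 4, so m(4) = 4.
Codeword c = [10, 11, 4, 2, 4] ∈ F_13^5.


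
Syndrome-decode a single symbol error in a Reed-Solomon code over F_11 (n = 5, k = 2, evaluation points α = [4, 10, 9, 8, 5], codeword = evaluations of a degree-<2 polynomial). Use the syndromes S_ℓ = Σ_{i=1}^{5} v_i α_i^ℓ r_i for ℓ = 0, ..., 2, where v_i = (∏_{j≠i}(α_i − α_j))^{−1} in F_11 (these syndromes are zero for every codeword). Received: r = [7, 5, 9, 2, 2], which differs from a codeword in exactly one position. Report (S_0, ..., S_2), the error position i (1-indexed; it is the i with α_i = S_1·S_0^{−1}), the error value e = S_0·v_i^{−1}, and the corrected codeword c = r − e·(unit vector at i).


S = (9, 1, 5), error at position 5, error magnitude e = 10, c = [7, 5, 9, 2, 3].

Step 1: column multipliers v_i = (∏_{j≠i}(α_i − α_j))^{−1} mod 11.
  i = 1 (α = 4): (4−10)(4−9)(4−8)(4−5) = (−6)·(−5)·(−4)·(−1) = 120 ≡ 10, so v_1 = 10^{−1} = 10 (mod 11).
  i = 2 (α = 10): (10−4)(10−9)(10−8)(10−5) = 6·1·2·5 = 60 ≡ 5, so v_2 = 5^{−1} = 9 (mod 11).
  i = 3 (α = 9): (9−4)(9−10)(9−8)(9−5) = 5·(−1)·1·4 = −20 ≡ 2, so v_3 = 2^{−1} = 6 (mod 11).
  i = 4 (α = 8): (8−4)(8−10)(8−9)(8−5) = 4·(−2)·(−1)·3 = 24 ≡ 2, so v_4 = 2^{−1} = 6 (mod 11).
  i = 5 (α = 5): (5−4)(5−10)(5−9)(5−8) = 1·(−5)·(−4)·(−3) = −60 ≡ 6, so v_5 = 6^{−1} = 2 (mod 11).
  v = [10, 9, 6, 6, 2].
Step 2: syndromes of r = [7, 5, 9, 2, 2] (all sums mod 11).
  S_0 = Σ v_i r_i = 10·7 + 9·5 + 6·9 + 6·2 + 2·2 = 185 ≡ 9.
  S_1 = Σ v_i α_i r_i = 10·4·7 + 9·10·5 + 6·9·9 + 6·8·2 + 2·5·2 = 1332 ≡ 1.
  α_i^2 mod 11 = [5, 1, 4, 9, 3].
  S_2 = Σ v_i α_i^2 r_i = 10·5·7 + 9·1·5 + 6·4·9 + 6·9·2 + 2·3·2 = 731 ≡ 5.
  S = (9, 1, 5) ≠ 0, so r is not a codeword (an error is present).
Step 3: locate the error. For a single error e at position i, S_ℓ = v_i·e·α_i^ℓ, so α_err = S_1/S_0.
  S_0^{−1} = 9^{−1} = 5 (mod 11), so α_err = 1·5 = 5 ≡ 5 = α_5. Error position i = 5.
  Consistency check: S_2/S_1 = 5·1 = 5 ≡ 5 = α_err ✓ (single-error assumption holds).
Step 4: error magnitude e = S_0/v_5 = S_0·∏_{j≠5}(α_5 − α_j) = 9·6 = 54 ≡ 10 (mod 11).
Step 5: correct position 5: c_5 = r_5 − e = 2 − 10 ≡ 3 (mod 11). Hence c = [7, 5, 9, 2, 3].
  Check: interpolating c through the α_i gives m(x) = 1 + 7·x (degree < 2) with m(α_i) = c_i for every i, so c is indeed a codeword.
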